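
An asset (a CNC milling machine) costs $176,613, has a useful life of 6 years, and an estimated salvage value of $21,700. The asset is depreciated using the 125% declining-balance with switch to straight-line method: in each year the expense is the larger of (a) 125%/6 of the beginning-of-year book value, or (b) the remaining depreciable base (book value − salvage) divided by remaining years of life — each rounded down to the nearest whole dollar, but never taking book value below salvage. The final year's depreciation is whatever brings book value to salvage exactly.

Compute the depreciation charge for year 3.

$23,060

Depreciable base = $176,613 − $21,700 = $154,913.
Year 1: DB = ⌊$176,613 × 125%/6⌋ = $36,794; SL = ⌊$154,913/6⌋ = $25,818 → take DB $36,794. Book value $139,819.
Year 2: DB = ⌊$139,819 × 125%/6⌋ = $29,128; SL = ⌊$118,119/5⌋ = $23,623 → take DB $29,128. Book value $110,691.
Year 3: DB = ⌊$110,691 × 125%/6⌋ = $23,060; SL = ⌊$88,991/4⌋ = $22,247 → take DB $23,060. Book value $87,631.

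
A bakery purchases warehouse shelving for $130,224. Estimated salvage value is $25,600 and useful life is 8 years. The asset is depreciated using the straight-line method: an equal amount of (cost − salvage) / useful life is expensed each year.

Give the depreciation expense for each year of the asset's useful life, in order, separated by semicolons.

$13,078; $13,078; $13,078; $13,078; $13,078; $13,078; $13,078; $13,078

Depreciable base = $130,224 − $25,600 = $104,624.
Annual expense = $104,624 / 8 = $13,078.
End of year 1: book value $117,146.
End of year 2: book value $104,068.
End of year 3: book value $90,990.
End of year 4: book value $77,912.
End of year 5: book value $64,834.
End of year 6: book value $51,756.
End of year 7: book value $38,678.
End of year 8: book value $25,600.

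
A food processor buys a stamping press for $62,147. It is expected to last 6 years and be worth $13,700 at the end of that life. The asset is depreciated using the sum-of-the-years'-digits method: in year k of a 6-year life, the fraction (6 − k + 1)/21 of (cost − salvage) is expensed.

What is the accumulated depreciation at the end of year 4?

Depreciable base = $62,147 − $13,700 = $48,447.
Sum of the years' digits = 6+5+4+3+2+1 = 21.
Year 1: $48,447 × 6/21 = $13,842. Book value $48,305.
Year 2: $48,447 × 5/21 = $11,535. Book value $36,770.
Year 3: $48,447 × 4/21 = $9,228. Book value $27,542.
Year 4: $48,447 × 3/21 = $6,921. Book value $20,621.
Accumulated through year 4 = $62,147 − $20,621 = $41,526.

$41,526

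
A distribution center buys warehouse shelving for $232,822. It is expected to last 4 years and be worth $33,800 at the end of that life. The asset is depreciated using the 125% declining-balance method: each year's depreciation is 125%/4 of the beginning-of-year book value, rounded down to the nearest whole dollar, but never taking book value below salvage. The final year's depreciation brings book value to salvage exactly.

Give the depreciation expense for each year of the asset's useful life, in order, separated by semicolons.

Depreciable base = $232,822 − $33,800 = $199,022.
Year 1: ⌊$232,822 × 125%/4⌋ = $72,756. Book value $160,066.
Year 2: ⌊$160,066 × 125%/4⌋ = $50,020. Book value $110,046.
Year 3: ⌊$110,046 × 125%/4⌋ = $34,389. Book value $75,657.
Year 4 (final): $75,657 − $33,800 = $41,857. Book value $33,800.

$72,756; $50,020; $34,389; $41,857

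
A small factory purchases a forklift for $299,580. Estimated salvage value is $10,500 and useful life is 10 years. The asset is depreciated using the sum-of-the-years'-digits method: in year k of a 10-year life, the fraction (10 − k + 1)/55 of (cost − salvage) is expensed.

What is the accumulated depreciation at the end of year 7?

Depreciable base = $299,580 − $10,500 = $289,080.
Sum of the years' digits = 10+9+8+7+6+5+4+3+2+1 = 55.
Year 1: $289,080 × 10/55 = $52,560. Book value $247,020.
Year 2: $289,080 × 9/55 = $47,304. Book value $199,716.
Year 3: $289,080 × 8/55 = $42,048. Book value $157,668.
Year 4: $289,080 × 7/55 = $36,792. Book value $120,876.
Year 5: $289,080 × 6/55 = $31,536. Book value $89,340.
Year 6: $289,080 × 5/55 = $26,280. Book value $63,060.
Year 7: $289,080 × 4/55 = $21,024. Book value $42,036.
Accumulated through year 7 = $299,580 − $42,036 = $257,544.

$257,544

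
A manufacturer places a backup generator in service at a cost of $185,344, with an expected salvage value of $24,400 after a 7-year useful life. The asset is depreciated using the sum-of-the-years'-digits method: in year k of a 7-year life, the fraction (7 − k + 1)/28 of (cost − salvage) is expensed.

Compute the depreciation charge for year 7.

$5,748

Depreciable base = $185,344 − $24,400 = $160,944.
Sum of the years' digits = 7+6+5+4+3+2+1 = 28.
Year 1: $160,944 × 7/28 = $40,236. Book value $145,108.
Year 2: $160,944 × 6/28 = $34,488. Book value $110,620.
Year 3: $160,944 × 5/28 = $28,740. Book value $81,880.
Year 4: $160,944 × 4/28 = $22,992. Book value $58,888.
Year 5: $160,944 × 3/28 = $17,244. Book value $41,644.
Year 6: $160,944 × 2/28 = $11,496. Book value $30,148.
Year 7: $160,944 × 1/28 = $5,748. Book value $24,400.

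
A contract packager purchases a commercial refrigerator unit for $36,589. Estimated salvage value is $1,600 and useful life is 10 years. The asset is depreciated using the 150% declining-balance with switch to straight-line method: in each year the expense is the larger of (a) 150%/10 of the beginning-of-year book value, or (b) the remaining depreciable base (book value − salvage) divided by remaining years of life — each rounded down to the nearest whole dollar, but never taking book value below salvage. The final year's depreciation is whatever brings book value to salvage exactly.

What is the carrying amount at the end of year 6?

Depreciable base = $36,589 − $1,600 = $34,989.
Year 1: DB = ⌊$36,589 × 150%/10⌋ = $5,488; SL = ⌊$34,989/10⌋ = $3,498 → take DB $5,488. Book value $31,101.
Year 2: DB = ⌊$31,101 × 150%/10⌋ = $4,665; SL = ⌊$29,501/9⌋ = $3,277 → take DB $4,665. Book value $26,436.
Year 3: DB = ⌊$26,436 × 150%/10⌋ = $3,965; SL = ⌊$24,836/8⌋ = $3,104 → take DB $3,965. Book value $22,471.
Year 4: DB = ⌊$22,471 × 150%/10⌋ = $3,370; SL = ⌊$20,871/7⌋ = $2,981 → take DB $3,370. Book value $19,101.
Year 5: DB = ⌊$19,101 × 150%/10⌋ = $2,865; SL = ⌊$17,501/6⌋ = $2,916 → take SL $2,916. Book value $16,185.
Year 6: DB = ⌊$16,185 × 150%/10⌋ = $2,427; SL = ⌊$14,585/5⌋ = $2,917 → take SL $2,917. Book value $13,268.

$13,268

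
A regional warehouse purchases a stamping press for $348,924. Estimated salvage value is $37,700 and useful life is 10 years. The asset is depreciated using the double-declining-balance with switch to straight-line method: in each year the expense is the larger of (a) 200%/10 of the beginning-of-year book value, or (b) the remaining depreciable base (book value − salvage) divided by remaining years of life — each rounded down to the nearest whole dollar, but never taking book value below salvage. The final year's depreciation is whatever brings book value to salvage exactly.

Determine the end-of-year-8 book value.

$58,541

Depreciable base = $348,924 − $37,700 = $311,224.
Year 1: DB = ⌊$348,924 × 200%/10⌋ = $69,784; SL = ⌊$311,224/10⌋ = $31,122 → take DB $69,784. Book value $279,140.
Year 2: DB = ⌊$279,140 × 200%/10⌋ = $55,828; SL = ⌊$241,440/9⌋ = $26,826 → take DB $55,828. Book value $223,312.
Year 3: DB = ⌊$223,312 × 200%/10⌋ = $44,662; SL = ⌊$185,612/8⌋ = $23,201 → take DB $44,662. Book value $178,650.
Year 4: DB = ⌊$178,650 × 200%/10⌋ = $35,730; SL = ⌊$140,950/7⌋ = $20,135 → take DB $35,730. Book value $142,920.
Year 5: DB = ⌊$142,920 × 200%/10⌋ = $28,584; SL = ⌊$105,220/6⌋ = $17,536 → take DB $28,584. Book value $114,336.
Year 6: DB = ⌊$114,336 × 200%/10⌋ = $22,867; SL = ⌊$76,636/5⌋ = $15,327 → take DB $22,867. Book value $91,469.
Year 7: DB = ⌊$91,469 × 200%/10⌋ = $18,293; SL = ⌊$53,769/4⌋ = $13,442 → take DB $18,293. Book value $73,176.
Year 8: DB = ⌊$73,176 × 200%/10⌋ = $14,635; SL = ⌊$35,476/3⌋ = $11,825 → take DB $14,635. Book value $58,541.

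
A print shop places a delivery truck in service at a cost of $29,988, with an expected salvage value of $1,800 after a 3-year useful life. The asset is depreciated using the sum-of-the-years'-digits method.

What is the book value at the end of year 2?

Depreciable base = $29,988 − $1,800 = $28,188.
Sum of the years' digits = 3+2+1 = 6.
Year 1: $28,188 × 3/6 = $14,094. Book value $15,894.
Year 2: $28,188 × 2/6 = $9,396. Book value $6,498.

$6,498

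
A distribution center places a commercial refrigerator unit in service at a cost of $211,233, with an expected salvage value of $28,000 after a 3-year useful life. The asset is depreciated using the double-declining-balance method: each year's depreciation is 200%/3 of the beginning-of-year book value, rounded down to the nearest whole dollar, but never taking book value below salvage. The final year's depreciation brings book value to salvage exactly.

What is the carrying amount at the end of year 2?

Depreciable base = $211,233 − $28,000 = $183,233.
Year 1: ⌊$211,233 × 200%/3⌋ = $140,822. Book value $70,411.
Year 2: ⌊$70,411 × 200%/3⌋ = $46,940, capped at $42,411. Book value $28,000.

$28,000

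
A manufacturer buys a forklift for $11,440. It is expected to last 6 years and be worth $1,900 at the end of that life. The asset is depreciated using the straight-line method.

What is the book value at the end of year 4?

Depreciable base = $11,440 − $1,900 = $9,540.
Annual expense = $9,540 / 6 = $1,590.
End of year 1: book value $9,850.
End of year 2: book value $8,260.
End of year 3: book value $6,670.
End of year 4: book value $5,080.

$5,080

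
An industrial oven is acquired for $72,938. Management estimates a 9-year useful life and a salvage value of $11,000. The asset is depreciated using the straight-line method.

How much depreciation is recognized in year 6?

Depreciable base = $72,938 − $11,000 = $61,938.
Annual expense = $61,938 / 9 = $6,882.

$6,882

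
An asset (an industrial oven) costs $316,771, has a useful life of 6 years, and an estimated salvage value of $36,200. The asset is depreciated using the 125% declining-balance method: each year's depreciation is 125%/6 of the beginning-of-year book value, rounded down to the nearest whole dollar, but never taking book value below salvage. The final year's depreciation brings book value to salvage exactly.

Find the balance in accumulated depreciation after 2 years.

$118,238

Depreciable base = $316,771 − $36,200 = $280,571.
Year 1: ⌊$316,771 × 125%/6⌋ = $65,993. Book value $250,778.
Year 2: ⌊$250,778 × 125%/6⌋ = $52,245. Book value $198,533.
Accumulated through year 2 = $316,771 − $198,533 = $118,238.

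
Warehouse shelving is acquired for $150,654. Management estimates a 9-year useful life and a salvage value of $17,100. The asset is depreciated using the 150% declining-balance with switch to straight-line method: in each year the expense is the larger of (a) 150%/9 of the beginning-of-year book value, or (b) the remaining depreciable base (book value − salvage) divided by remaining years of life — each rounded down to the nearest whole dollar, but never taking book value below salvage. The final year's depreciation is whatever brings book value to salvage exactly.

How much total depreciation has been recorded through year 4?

$77,999

Depreciable base = $150,654 − $17,100 = $133,554.
Year 1: DB = ⌊$150,654 × 150%/9⌋ = $25,109; SL = ⌊$133,554/9⌋ = $14,839 → take DB $25,109. Book value $125,545.
Year 2: DB = ⌊$125,545 × 150%/9⌋ = $20,924; SL = ⌊$108,445/8⌋ = $13,555 → take DB $20,924. Book value $104,621.
Year 3: DB = ⌊$104,621 × 150%/9⌋ = $17,436; SL = ⌊$87,521/7⌋ = $12,503 → take DB $17,436. Book value $87,185.
Year 4: DB = ⌊$87,185 × 150%/9⌋ = $14,530; SL = ⌊$70,085/6⌋ = $11,680 → take DB $14,530. Book value $72,655.
Accumulated through year 4 = $150,654 − $72,655 = $77,999.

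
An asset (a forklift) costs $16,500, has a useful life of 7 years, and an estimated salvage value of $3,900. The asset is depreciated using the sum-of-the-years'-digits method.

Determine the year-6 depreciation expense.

$900

Depreciable base = $16,500 − $3,900 = $12,600.
Sum of the years' digits = 7+6+5+4+3+2+1 = 28.
Year 1: $12,600 × 7/28 = $3,150. Book value $13,350.
Year 2: $12,600 × 6/28 = $2,700. Book value $10,650.
Year 3: $12,600 × 5/28 = $2,250. Book value $8,400.
Year 4: $12,600 × 4/28 = $1,800. Book value $6,600.
Year 5: $12,600 × 3/28 = $1,350. Book value $5,250.
Year 6: $12,600 × 2/28 = $900. Book value $4,350.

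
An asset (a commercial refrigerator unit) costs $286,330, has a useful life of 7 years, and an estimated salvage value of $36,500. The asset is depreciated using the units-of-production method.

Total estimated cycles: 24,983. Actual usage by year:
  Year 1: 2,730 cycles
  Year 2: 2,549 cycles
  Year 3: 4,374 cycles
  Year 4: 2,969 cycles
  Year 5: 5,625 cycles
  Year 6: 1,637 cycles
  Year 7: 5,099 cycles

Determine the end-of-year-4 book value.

$160,110

Depreciable base = $286,330 − $36,500 = $249,830.
Rate = $249,830 / 24,983 cycles = $10 per cycle.
Year 1: 2,730 × $10 = $27,300. Book value $259,030.
Year 2: 2,549 × $10 = $25,490. Book value $233,540.
Year 3: 4,374 × $10 = $43,740. Book value $189,800.
Year 4: 2,969 × $10 = $29,690. Book value $160,110.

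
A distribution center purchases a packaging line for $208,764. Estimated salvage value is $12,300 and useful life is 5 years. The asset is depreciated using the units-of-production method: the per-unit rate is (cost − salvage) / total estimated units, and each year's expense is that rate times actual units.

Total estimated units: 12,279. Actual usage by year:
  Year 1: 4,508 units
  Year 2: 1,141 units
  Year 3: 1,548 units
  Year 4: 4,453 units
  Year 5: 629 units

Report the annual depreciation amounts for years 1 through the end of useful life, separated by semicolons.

$72,128; $18,256; $24,768; $71,248; $10,064

Depreciable base = $208,764 − $12,300 = $196,464.
Rate = $196,464 / 12,279 units = $16 per unit.
Year 1: 4,508 × $16 = $72,128. Book value $136,636.
Year 2: 1,141 × $16 = $18,256. Book value $118,380.
Year 3: 1,548 × $16 = $24,768. Book value $93,612.
Year 4: 4,453 × $16 = $71,248. Book value $22,364.
Year 5: 629 × $16 = $10,064. Book value $12,300.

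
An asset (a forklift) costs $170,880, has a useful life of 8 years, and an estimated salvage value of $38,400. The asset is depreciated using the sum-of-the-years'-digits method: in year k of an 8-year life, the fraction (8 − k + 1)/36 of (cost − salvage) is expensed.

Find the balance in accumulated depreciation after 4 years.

Depreciable base = $170,880 − $38,400 = $132,480.
Sum of the years' digits = 8+7+6+5+4+3+2+1 = 36.
Year 1: $132,480 × 8/36 = $29,440. Book value $141,440.
Year 2: $132,480 × 7/36 = $25,760. Book value $115,680.
Year 3: $132,480 × 6/36 = $22,080. Book value $93,600.
Year 4: $132,480 × 5/36 = $18,400. Book value $75,200.
Accumulated through year 4 = $170,880 − $75,200 = $95,680.

$95,680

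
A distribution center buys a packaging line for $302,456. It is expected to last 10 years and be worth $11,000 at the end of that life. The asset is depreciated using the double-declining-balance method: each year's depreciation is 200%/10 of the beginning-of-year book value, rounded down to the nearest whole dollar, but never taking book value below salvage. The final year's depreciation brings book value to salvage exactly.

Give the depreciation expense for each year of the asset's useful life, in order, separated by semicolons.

Depreciable base = $302,456 − $11,000 = $291,456.
Year 1: ⌊$302,456 × 200%/10⌋ = $60,491. Book value $241,965.
Year 2: ⌊$241,965 × 200%/10⌋ = $48,393. Book value $193,572.
Year 3: ⌊$193,572 × 200%/10⌋ = $38,714. Book value $154,858.
Year 4: ⌊$154,858 × 200%/10⌋ = $30,971. Book value $123,887.
Year 5: ⌊$123,887 × 200%/10⌋ = $24,777. Book value $99,110.
Year 6: ⌊$99,110 × 200%/10⌋ = $19,822. Book value $79,288.
Year 7: ⌊$79,288 × 200%/10⌋ = $15,857. Book value $63,431.
Year 8: ⌊$63,431 × 200%/10⌋ = $12,686. Book value $50,745.
Year 9: ⌊$50,745 × 200%/10⌋ = $10,149. Book value $40,596.
Year 10 (final): $40,596 − $11,000 = $29,596. Book value $11,000.

$60,491; $48,393; $38,714; $30,971; $24,777; $19,822; $15,857; $12,686; $10,149; $29,596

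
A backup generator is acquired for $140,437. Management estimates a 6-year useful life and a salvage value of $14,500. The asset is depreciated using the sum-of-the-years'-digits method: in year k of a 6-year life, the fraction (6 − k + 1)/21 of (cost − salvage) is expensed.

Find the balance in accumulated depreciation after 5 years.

$119,940

Depreciable base = $140,437 − $14,500 = $125,937.
Sum of the years' digits = 6+5+4+3+2+1 = 21.
Year 1: $125,937 × 6/21 = $35,982. Book value $104,455.
Year 2: $125,937 × 5/21 = $29,985. Book value $74,470.
Year 3: $125,937 × 4/21 = $23,988. Book value $50,482.
Year 4: $125,937 × 3/21 = $17,991. Book value $32,491.
Year 5: $125,937 × 2/21 = $11,994. Book value $20,497.
Accumulated through year 5 = $140,437 − $20,497 = $119,940.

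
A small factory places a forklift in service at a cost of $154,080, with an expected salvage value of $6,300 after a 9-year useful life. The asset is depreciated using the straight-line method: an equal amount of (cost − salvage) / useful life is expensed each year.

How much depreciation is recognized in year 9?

$16,420

Depreciable base = $154,080 − $6,300 = $147,780.
Annual expense = $147,780 / 9 = $16,420.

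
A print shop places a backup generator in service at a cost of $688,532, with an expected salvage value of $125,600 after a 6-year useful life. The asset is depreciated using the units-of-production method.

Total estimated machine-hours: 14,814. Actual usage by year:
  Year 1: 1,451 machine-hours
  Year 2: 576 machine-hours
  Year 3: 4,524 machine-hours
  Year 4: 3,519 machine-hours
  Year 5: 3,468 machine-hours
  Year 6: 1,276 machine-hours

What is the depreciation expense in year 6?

Depreciable base = $688,532 − $125,600 = $562,932.
Rate = $562,932 / 14,814 machine-hours = $38 per machine-hour.
Year 1: 1,451 × $38 = $55,138. Book value $633,394.
Year 2: 576 × $38 = $21,888. Book value $611,506.
Year 3: 4,524 × $38 = $171,912. Book value $439,594.
Year 4: 3,519 × $38 = $133,722. Book value $305,872.
Year 5: 3,468 × $38 = $131,784. Book value $174,088.
Year 6: 1,276 × $38 = $48,488. Book value $125,600.

$48,488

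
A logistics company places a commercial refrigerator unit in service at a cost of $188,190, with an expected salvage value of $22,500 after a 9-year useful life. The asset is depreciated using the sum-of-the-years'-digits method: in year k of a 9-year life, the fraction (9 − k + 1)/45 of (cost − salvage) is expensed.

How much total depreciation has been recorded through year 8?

$162,008

Depreciable base = $188,190 − $22,500 = $165,690.
Sum of the years' digits = 9+8+7+6+5+4+3+2+1 = 45.
Year 1: $165,690 × 9/45 = $33,138. Book value $155,052.
Year 2: $165,690 × 8/45 = $29,456. Book value $125,596.
Year 3: $165,690 × 7/45 = $25,774. Book value $99,822.
Year 4: $165,690 × 6/45 = $22,092. Book value $77,730.
Year 5: $165,690 × 5/45 = $18,410. Book value $59,320.
Year 6: $165,690 × 4/45 = $14,728. Book value $44,592.
Year 7: $165,690 × 3/45 = $11,046. Book value $33,546.
Year 8: $165,690 × 2/45 = $7,364. Book value $26,182.
Accumulated through year 8 = $188,190 − $26,182 = $162,008.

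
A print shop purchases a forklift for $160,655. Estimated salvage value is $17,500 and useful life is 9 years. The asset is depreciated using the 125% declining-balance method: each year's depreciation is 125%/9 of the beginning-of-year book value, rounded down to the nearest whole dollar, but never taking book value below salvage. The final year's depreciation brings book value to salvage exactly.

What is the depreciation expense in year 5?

Depreciable base = $160,655 − $17,500 = $143,155.
Year 1: ⌊$160,655 × 125%/9⌋ = $22,313. Book value $138,342.
Year 2: ⌊$138,342 × 125%/9⌋ = $19,214. Book value $119,128.
Year 3: ⌊$119,128 × 125%/9⌋ = $16,545. Book value $102,583.
Year 4: ⌊$102,583 × 125%/9⌋ = $14,247. Book value $88,336.
Year 5: ⌊$88,336 × 125%/9⌋ = $12,268. Book value $76,068.

$12,268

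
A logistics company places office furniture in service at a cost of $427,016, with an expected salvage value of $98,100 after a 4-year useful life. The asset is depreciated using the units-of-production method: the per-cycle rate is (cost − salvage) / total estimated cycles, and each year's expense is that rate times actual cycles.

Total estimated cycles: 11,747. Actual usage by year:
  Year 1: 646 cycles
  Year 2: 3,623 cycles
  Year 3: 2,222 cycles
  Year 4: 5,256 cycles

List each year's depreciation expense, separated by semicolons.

Depreciable base = $427,016 − $98,100 = $328,916.
Rate = $328,916 / 11,747 cycles = $28 per cycle.
Year 1: 646 × $28 = $18,088. Book value $408,928.
Year 2: 3,623 × $28 = $101,444. Book value $307,484.
Year 3: 2,222 × $28 = $62,216. Book value $245,268.
Year 4: 5,256 × $28 = $147,168. Book value $98,100.

$18,088; $101,444; $62,216; $147,168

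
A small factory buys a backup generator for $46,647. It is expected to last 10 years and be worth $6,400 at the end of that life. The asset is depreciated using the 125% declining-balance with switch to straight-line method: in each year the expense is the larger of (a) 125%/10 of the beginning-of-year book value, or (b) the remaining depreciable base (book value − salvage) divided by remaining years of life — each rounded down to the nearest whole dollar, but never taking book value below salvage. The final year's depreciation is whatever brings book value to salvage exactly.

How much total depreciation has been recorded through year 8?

$33,265

Depreciable base = $46,647 − $6,400 = $40,247.
Year 1: DB = ⌊$46,647 × 125%/10⌋ = $5,830; SL = ⌊$40,247/10⌋ = $4,024 → take DB $5,830. Book value $40,817.
Year 2: DB = ⌊$40,817 × 125%/10⌋ = $5,102; SL = ⌊$34,417/9⌋ = $3,824 → take DB $5,102. Book value $35,715.
Year 3: DB = ⌊$35,715 × 125%/10⌋ = $4,464; SL = ⌊$29,315/8⌋ = $3,664 → take DB $4,464. Book value $31,251.
Year 4: DB = ⌊$31,251 × 125%/10⌋ = $3,906; SL = ⌊$24,851/7⌋ = $3,550 → take DB $3,906. Book value $27,345.
Year 5: DB = ⌊$27,345 × 125%/10⌋ = $3,418; SL = ⌊$20,945/6⌋ = $3,490 → take SL $3,490. Book value $23,855.
Year 6: DB = ⌊$23,855 × 125%/10⌋ = $2,981; SL = ⌊$17,455/5⌋ = $3,491 → take SL $3,491. Book value $20,364.
Year 7: DB = ⌊$20,364 × 125%/10⌋ = $2,545; SL = ⌊$13,964/4⌋ = $3,491 → take SL $3,491. Book value $16,873.
Year 8: DB = ⌊$16,873 × 125%/10⌋ = $2,109; SL = ⌊$10,473/3⌋ = $3,491 → take SL $3,491. Book value $13,382.
Accumulated through year 8 = $46,647 − $13,382 = $33,265.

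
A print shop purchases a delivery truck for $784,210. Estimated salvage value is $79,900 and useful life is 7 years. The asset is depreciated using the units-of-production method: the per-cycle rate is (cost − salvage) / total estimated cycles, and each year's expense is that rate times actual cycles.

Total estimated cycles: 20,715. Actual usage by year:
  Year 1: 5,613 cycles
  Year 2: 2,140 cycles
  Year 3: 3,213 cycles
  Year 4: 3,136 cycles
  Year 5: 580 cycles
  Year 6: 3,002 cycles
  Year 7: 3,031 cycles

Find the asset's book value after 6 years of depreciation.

$182,954

Depreciable base = $784,210 − $79,900 = $704,310.
Rate = $704,310 / 20,715 cycles = $34 per cycle.
Year 1: 5,613 × $34 = $190,842. Book value $593,368.
Year 2: 2,140 × $34 = $72,760. Book value $520,608.
Year 3: 3,213 × $34 = $109,242. Book value $411,366.
Year 4: 3,136 × $34 = $106,624. Book value $304,742.
Year 5: 580 × $34 = $19,720. Book value $285,022.
Year 6: 3,002 × $34 = $102,068. Book value $182,954.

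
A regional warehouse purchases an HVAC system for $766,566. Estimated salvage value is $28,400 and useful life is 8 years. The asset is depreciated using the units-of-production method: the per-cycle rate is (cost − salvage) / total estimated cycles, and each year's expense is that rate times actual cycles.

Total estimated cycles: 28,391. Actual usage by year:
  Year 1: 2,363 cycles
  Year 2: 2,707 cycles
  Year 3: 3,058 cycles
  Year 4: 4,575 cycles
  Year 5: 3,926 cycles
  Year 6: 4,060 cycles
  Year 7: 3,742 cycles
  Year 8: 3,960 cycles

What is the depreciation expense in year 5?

Depreciable base = $766,566 − $28,400 = $738,166.
Rate = $738,166 / 28,391 cycles = $26 per cycle.
Year 1: 2,363 × $26 = $61,438. Book value $705,128.
Year 2: 2,707 × $26 = $70,382. Book value $634,746.
Year 3: 3,058 × $26 = $79,508. Book value $555,238.
Year 4: 4,575 × $26 = $118,950. Book value $436,288.
Year 5: 3,926 × $26 = $102,076. Book value $334,212.

$102,076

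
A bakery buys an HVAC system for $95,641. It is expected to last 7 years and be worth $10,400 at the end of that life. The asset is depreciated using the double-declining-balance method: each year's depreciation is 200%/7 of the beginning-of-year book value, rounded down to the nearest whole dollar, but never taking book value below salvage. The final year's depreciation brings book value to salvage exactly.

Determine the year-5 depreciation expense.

Depreciable base = $95,641 − $10,400 = $85,241.
Year 1: ⌊$95,641 × 200%/7⌋ = $27,326. Book value $68,315.
Year 2: ⌊$68,315 × 200%/7⌋ = $19,518. Book value $48,797.
Year 3: ⌊$48,797 × 200%/7⌋ = $13,942. Book value $34,855.
Year 4: ⌊$34,855 × 200%/7⌋ = $9,958. Book value $24,897.
Year 5: ⌊$24,897 × 200%/7⌋ = $7,113. Book value $17,784.

$7,113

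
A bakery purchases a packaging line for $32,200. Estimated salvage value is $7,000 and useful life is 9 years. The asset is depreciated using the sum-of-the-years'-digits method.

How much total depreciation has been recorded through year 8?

Depreciable base = $32,200 − $7,000 = $25,200.
Sum of the years' digits = 9+8+7+6+5+4+3+2+1 = 45.
Year 1: $25,200 × 9/45 = $5,040. Book value $27,160.
Year 2: $25,200 × 8/45 = $4,480. Book value $22,680.
Year 3: $25,200 × 7/45 = $3,920. Book value $18,760.
Year 4: $25,200 × 6/45 = $3,360. Book value $15,400.
Year 5: $25,200 × 5/45 = $2,800. Book value $12,600.
Year 6: $25,200 × 4/45 = $2,240. Book value $10,360.
Year 7: $25,200 × 3/45 = $1,680. Book value $8,680.
Year 8: $25,200 × 2/45 = $1,120. Book value $7,560.
Accumulated through year 8 = $32,200 − $7,560 = $24,640.

$24,640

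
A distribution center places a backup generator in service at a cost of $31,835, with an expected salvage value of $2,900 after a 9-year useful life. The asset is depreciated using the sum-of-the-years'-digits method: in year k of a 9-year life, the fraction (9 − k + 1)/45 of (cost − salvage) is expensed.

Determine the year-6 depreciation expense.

$2,572

Depreciable base = $31,835 − $2,900 = $28,935.
Sum of the years' digits = 9+8+7+6+5+4+3+2+1 = 45.
Year 1: $28,935 × 9/45 = $5,787. Book value $26,048.
Year 2: $28,935 × 8/45 = $5,144. Book value $20,904.
Year 3: $28,935 × 7/45 = $4,501. Book value $16,403.
Year 4: $28,935 × 6/45 = $3,858. Book value $12,545.
Year 5: $28,935 × 5/45 = $3,215. Book value $9,330.
Year 6: $28,935 × 4/45 = $2,572. Book value $6,758.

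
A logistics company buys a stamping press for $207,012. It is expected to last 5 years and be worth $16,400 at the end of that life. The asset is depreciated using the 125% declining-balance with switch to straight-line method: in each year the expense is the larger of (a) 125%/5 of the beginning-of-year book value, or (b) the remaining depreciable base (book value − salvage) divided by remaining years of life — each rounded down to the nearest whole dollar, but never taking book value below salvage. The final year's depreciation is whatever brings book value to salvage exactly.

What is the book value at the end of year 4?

Depreciable base = $207,012 − $16,400 = $190,612.
Year 1: DB = ⌊$207,012 × 125%/5⌋ = $51,753; SL = ⌊$190,612/5⌋ = $38,122 → take DB $51,753. Book value $155,259.
Year 2: DB = ⌊$155,259 × 125%/5⌋ = $38,814; SL = ⌊$138,859/4⌋ = $34,714 → take DB $38,814. Book value $116,445.
Year 3: DB = ⌊$116,445 × 125%/5⌋ = $29,111; SL = ⌊$100,045/3⌋ = $33,348 → take SL $33,348. Book value $83,097.
Year 4: DB = ⌊$83,097 × 125%/5⌋ = $20,774; SL = ⌊$66,697/2⌋ = $33,348 → take SL $33,348. Book value $49,749.

$49,749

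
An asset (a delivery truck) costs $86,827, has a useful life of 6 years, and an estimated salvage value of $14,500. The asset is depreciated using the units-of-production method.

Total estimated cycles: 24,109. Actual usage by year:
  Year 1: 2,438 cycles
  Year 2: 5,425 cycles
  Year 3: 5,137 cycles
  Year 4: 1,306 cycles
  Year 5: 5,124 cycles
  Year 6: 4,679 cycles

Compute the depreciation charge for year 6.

$14,037

Depreciable base = $86,827 − $14,500 = $72,327.
Rate = $72,327 / 24,109 cycles = $3 per cycle.
Year 1: 2,438 × $3 = $7,314. Book value $79,513.
Year 2: 5,425 × $3 = $16,275. Book value $63,238.
Year 3: 5,137 × $3 = $15,411. Book value $47,827.
Year 4: 1,306 × $3 = $3,918. Book value $43,909.
Year 5: 5,124 × $3 = $15,372. Book value $28,537.
Year 6: 4,679 × $3 = $14,037. Book value $14,500.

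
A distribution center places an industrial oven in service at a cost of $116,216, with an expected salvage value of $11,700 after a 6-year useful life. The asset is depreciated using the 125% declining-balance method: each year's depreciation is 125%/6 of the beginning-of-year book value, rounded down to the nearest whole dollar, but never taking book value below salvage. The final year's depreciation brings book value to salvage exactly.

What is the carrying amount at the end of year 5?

$36,141

Depreciable base = $116,216 − $11,700 = $104,516.
Year 1: ⌊$116,216 × 125%/6⌋ = $24,211. Book value $92,005.
Year 2: ⌊$92,005 × 125%/6⌋ = $19,167. Book value $72,838.
Year 3: ⌊$72,838 × 125%/6⌋ = $15,174. Book value $57,664.
Year 4: ⌊$57,664 × 125%/6⌋ = $12,013. Book value $45,651.
Year 5: ⌊$45,651 × 125%/6⌋ = $9,510. Book value $36,141.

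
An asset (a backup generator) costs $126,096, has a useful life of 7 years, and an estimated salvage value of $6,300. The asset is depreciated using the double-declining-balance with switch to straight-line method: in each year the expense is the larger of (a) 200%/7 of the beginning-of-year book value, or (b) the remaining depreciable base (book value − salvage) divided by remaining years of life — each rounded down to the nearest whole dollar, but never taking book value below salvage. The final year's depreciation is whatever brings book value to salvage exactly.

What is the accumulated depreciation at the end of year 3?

Depreciable base = $126,096 − $6,300 = $119,796.
Year 1: DB = ⌊$126,096 × 200%/7⌋ = $36,027; SL = ⌊$119,796/7⌋ = $17,113 → take DB $36,027. Book value $90,069.
Year 2: DB = ⌊$90,069 × 200%/7⌋ = $25,734; SL = ⌊$83,769/6⌋ = $13,961 → take DB $25,734. Book value $64,335.
Year 3: DB = ⌊$64,335 × 200%/7⌋ = $18,381; SL = ⌊$58,035/5⌋ = $11,607 → take DB $18,381. Book value $45,954.
Accumulated through year 3 = $126,096 − $45,954 = $80,142.

$80,142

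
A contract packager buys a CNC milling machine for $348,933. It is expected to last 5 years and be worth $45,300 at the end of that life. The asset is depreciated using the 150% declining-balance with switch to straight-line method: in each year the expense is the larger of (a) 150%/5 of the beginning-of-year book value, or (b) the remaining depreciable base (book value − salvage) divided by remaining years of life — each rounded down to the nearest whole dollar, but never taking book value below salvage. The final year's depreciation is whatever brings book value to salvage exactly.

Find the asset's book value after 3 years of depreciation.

$119,685

Depreciable base = $348,933 − $45,300 = $303,633.
Year 1: DB = ⌊$348,933 × 150%/5⌋ = $104,679; SL = ⌊$303,633/5⌋ = $60,726 → take DB $104,679. Book value $244,254.
Year 2: DB = ⌊$244,254 × 150%/5⌋ = $73,276; SL = ⌊$198,954/4⌋ = $49,738 → take DB $73,276. Book value $170,978.
Year 3: DB = ⌊$170,978 × 150%/5⌋ = $51,293; SL = ⌊$125,678/3⌋ = $41,892 → take DB $51,293. Book value $119,685.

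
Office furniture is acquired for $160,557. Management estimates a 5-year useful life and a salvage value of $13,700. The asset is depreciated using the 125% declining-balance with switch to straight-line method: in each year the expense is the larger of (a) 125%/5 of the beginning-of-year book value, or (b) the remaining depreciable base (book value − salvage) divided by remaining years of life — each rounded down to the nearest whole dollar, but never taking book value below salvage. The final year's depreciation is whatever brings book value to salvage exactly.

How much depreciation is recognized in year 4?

Depreciable base = $160,557 − $13,700 = $146,857.
Year 1: DB = ⌊$160,557 × 125%/5⌋ = $40,139; SL = ⌊$146,857/5⌋ = $29,371 → take DB $40,139. Book value $120,418.
Year 2: DB = ⌊$120,418 × 125%/5⌋ = $30,104; SL = ⌊$106,718/4⌋ = $26,679 → take DB $30,104. Book value $90,314.
Year 3: DB = ⌊$90,314 × 125%/5⌋ = $22,578; SL = ⌊$76,614/3⌋ = $25,538 → take SL $25,538. Book value $64,776.
Year 4: DB = ⌊$64,776 × 125%/5⌋ = $16,194; SL = ⌊$51,076/2⌋ = $25,538 → take SL $25,538. Book value $39,238.

$25,538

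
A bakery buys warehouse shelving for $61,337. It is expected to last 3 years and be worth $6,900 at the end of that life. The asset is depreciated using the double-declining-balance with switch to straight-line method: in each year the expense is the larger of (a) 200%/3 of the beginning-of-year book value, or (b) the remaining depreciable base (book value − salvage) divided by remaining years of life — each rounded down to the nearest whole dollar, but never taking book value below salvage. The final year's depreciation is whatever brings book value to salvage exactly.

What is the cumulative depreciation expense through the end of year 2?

Depreciable base = $61,337 − $6,900 = $54,437.
Year 1: DB = ⌊$61,337 × 200%/3⌋ = $40,891; SL = ⌊$54,437/3⌋ = $18,145 → take DB $40,891. Book value $20,446.
Year 2: DB = ⌊$20,446 × 200%/3⌋ = $13,630; SL = ⌊$13,546/2⌋ = $6,773 → take DB $13,630, capped at $13,546. Book value $6,900.
Accumulated through year 2 = $61,337 − $6,900 = $54,437.

$54,437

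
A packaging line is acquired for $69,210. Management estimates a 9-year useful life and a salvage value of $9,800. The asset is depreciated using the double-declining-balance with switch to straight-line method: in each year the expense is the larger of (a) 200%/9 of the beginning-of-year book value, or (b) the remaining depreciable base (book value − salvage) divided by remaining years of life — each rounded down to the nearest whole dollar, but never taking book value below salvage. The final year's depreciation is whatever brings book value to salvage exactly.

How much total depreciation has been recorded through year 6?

$53,887

Depreciable base = $69,210 − $9,800 = $59,410.
Year 1: DB = ⌊$69,210 × 200%/9⌋ = $15,380; SL = ⌊$59,410/9⌋ = $6,601 → take DB $15,380. Book value $53,830.
Year 2: DB = ⌊$53,830 × 200%/9⌋ = $11,962; SL = ⌊$44,030/8⌋ = $5,503 → take DB $11,962. Book value $41,868.
Year 3: DB = ⌊$41,868 × 200%/9⌋ = $9,304; SL = ⌊$32,068/7⌋ = $4,581 → take DB $9,304. Book value $32,564.
Year 4: DB = ⌊$32,564 × 200%/9⌋ = $7,236; SL = ⌊$22,764/6⌋ = $3,794 → take DB $7,236. Book value $25,328.
Year 5: DB = ⌊$25,328 × 200%/9⌋ = $5,628; SL = ⌊$15,528/5⌋ = $3,105 → take DB $5,628. Book value $19,700.
Year 6: DB = ⌊$19,700 × 200%/9⌋ = $4,377; SL = ⌊$9,900/4⌋ = $2,475 → take DB $4,377. Book value $15,323.
Accumulated through year 6 = $69,210 − $15,323 = $53,887.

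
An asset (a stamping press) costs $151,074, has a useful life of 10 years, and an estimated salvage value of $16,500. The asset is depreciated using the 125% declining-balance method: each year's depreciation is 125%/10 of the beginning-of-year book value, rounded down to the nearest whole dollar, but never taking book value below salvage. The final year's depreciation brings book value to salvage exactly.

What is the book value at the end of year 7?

Depreciable base = $151,074 − $16,500 = $134,574.
Year 1: ⌊$151,074 × 125%/10⌋ = $18,884. Book value $132,190.
Year 2: ⌊$132,190 × 125%/10⌋ = $16,523. Book value $115,667.
Year 3: ⌊$115,667 × 125%/10⌋ = $14,458. Book value $101,209.
Year 4: ⌊$101,209 × 125%/10⌋ = $12,651. Book value $88,558.
Year 5: ⌊$88,558 × 125%/10⌋ = $11,069. Book value $77,489.
Year 6: ⌊$77,489 × 125%/10⌋ = $9,686. Book value $67,803.
Year 7: ⌊$67,803 × 125%/10⌋ = $8,475. Book value $59,328.

$59,328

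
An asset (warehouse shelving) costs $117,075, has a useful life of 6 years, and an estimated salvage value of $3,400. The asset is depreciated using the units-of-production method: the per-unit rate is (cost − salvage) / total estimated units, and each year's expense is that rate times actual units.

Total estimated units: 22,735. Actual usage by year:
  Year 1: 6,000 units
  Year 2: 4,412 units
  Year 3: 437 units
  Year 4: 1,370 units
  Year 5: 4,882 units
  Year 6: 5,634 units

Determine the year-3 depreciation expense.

$2,185

Depreciable base = $117,075 − $3,400 = $113,675.
Rate = $113,675 / 22,735 units = $5 per unit.
Year 1: 6,000 × $5 = $30,000. Book value $87,075.
Year 2: 4,412 × $5 = $22,060. Book value $65,015.
Year 3: 437 × $5 = $2,185. Book value $62,830.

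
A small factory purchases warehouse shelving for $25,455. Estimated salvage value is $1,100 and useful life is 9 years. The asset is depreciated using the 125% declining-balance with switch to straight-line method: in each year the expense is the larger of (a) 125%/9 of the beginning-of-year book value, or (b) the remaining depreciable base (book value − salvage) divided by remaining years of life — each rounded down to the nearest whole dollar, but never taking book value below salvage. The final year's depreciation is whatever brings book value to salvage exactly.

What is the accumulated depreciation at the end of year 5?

Depreciable base = $25,455 − $1,100 = $24,355.
Year 1: DB = ⌊$25,455 × 125%/9⌋ = $3,535; SL = ⌊$24,355/9⌋ = $2,706 → take DB $3,535. Book value $21,920.
Year 2: DB = ⌊$21,920 × 125%/9⌋ = $3,044; SL = ⌊$20,820/8⌋ = $2,602 → take DB $3,044. Book value $18,876.
Year 3: DB = ⌊$18,876 × 125%/9⌋ = $2,621; SL = ⌊$17,776/7⌋ = $2,539 → take DB $2,621. Book value $16,255.
Year 4: DB = ⌊$16,255 × 125%/9⌋ = $2,257; SL = ⌊$15,155/6⌋ = $2,525 → take SL $2,525. Book value $13,730.
Year 5: DB = ⌊$13,730 × 125%/9⌋ = $1,906; SL = ⌊$12,630/5⌋ = $2,526 → take SL $2,526. Book value $11,204.
Accumulated through year 5 = $25,455 − $11,204 = $14,251.

$14,251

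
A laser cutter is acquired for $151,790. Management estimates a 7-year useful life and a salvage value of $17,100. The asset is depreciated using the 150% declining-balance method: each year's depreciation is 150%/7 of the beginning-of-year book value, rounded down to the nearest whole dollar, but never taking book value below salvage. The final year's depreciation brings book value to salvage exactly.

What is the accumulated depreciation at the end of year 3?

Depreciable base = $151,790 − $17,100 = $134,690.
Year 1: ⌊$151,790 × 150%/7⌋ = $32,526. Book value $119,264.
Year 2: ⌊$119,264 × 150%/7⌋ = $25,556. Book value $93,708.
Year 3: ⌊$93,708 × 150%/7⌋ = $20,080. Book value $73,628.
Accumulated through year 3 = $151,790 − $73,628 = $78,162.

$78,162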